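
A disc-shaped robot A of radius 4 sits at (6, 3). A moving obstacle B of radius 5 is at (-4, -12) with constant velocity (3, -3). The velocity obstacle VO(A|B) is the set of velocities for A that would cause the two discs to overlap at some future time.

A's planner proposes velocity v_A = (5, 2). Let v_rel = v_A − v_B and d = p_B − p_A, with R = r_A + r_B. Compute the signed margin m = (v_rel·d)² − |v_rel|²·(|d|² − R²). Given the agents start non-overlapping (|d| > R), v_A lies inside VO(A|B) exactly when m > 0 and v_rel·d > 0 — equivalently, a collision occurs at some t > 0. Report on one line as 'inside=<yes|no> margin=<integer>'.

d = (-10, -15),  |d|² = 325;  R = 4+5 = 9,  c = 325−9² = 244
v_rel = (2, 5),  |v_rel|² = 29;  v_rel·d = (2)·(-10) + (5)·(-15) = -95
29·t² + 190·t + 244 = 0  ⇒  m = (-95)² − 29·244 = 1949
m = 1949 > 0,  v_rel·d = -95 < 0  ⇒  outside

inside=no margin=1949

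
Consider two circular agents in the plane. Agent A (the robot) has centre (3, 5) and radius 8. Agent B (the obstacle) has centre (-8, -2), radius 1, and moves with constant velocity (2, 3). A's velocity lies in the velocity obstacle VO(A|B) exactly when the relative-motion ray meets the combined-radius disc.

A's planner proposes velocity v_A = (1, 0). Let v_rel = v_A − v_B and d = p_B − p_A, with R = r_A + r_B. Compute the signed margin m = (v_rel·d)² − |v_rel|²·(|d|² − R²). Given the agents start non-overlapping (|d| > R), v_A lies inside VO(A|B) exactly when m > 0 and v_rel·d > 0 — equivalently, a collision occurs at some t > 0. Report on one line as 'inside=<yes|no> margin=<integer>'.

d = (-11, -7),  |d|² = 170;  R = 8+1 = 9,  c = 170−9² = 89
v_rel = (-1, -3),  |v_rel|² = 10;  v_rel·d = (-1)·(-11) + (-3)·(-7) = 32
10·t² − 64·t + 89 = 0  ⇒  m = 32² − 10·89 = 134
m = 134 > 0,  v_rel·d = 32 > 0  ⇒  inside

inside=yes margin=134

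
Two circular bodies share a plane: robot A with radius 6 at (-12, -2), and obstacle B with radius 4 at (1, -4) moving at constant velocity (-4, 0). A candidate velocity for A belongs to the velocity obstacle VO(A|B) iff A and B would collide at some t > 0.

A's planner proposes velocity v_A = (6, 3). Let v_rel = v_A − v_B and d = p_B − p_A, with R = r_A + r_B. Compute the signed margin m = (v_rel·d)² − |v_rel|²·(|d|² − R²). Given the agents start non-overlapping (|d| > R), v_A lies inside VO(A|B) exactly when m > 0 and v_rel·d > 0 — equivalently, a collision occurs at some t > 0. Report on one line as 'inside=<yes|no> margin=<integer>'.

d = (13, -2),  |d|² = 173;  R = 6+4 = 10,  c = 173−10² = 73
v_rel = (10, 3),  |v_rel|² = 109;  v_rel·d = (10)·(13) + (3)·(-2) = 124
109·t² − 248·t + 73 = 0  ⇒  m = 124² − 109·73 = 7419
m = 7419 > 0,  v_rel·d = 124 > 0  ⇒  inside

inside=yes margin=7419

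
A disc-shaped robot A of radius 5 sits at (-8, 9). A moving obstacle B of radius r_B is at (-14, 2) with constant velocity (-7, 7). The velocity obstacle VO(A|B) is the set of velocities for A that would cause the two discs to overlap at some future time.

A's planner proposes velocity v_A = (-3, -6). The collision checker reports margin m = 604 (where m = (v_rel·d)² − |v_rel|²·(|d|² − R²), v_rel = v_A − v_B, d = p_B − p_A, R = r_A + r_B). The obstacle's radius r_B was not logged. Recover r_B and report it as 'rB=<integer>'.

m = 604
d = (-6, -7);  v_rel = (4, -13),  |v_rel|² = 185
v_rel×d = (4)·(-7) − (-13)·(-6) = -106
since m = R²·185 − (-106)²:  R² = (11236 + 604) / 185 = 64
R = √64 = 8  ⇒  r_B = 8 − 5 = 3

rB=3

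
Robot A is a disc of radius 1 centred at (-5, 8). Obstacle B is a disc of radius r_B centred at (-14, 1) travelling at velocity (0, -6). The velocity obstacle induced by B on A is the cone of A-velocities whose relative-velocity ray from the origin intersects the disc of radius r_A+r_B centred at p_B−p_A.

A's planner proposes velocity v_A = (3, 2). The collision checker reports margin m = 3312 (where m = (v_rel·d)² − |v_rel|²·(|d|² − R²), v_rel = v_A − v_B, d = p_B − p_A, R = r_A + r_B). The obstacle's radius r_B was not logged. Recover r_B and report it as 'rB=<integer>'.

m = 3312
d = (-9, -7);  v_rel = (3, 8),  |v_rel|² = 73
v_rel×d = (3)·(-7) − (8)·(-9) = 51
since m = R²·73 − 51²:  R² = (2601 + 3312) / 73 = 81
R = √81 = 9  ⇒  r_B = 9 − 1 = 8

rB=8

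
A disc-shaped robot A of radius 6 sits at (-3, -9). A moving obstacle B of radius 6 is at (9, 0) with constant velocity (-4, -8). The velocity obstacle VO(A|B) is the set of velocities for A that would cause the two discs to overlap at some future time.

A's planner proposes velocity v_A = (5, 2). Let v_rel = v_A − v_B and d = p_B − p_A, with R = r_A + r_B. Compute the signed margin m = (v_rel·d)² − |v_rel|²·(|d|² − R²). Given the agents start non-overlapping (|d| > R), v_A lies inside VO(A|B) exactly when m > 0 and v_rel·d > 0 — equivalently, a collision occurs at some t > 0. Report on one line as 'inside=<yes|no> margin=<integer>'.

d = (12, 9),  |d|² = 225;  R = 6+6 = 12,  c = 225−12² = 81
v_rel = (9, 10),  |v_rel|² = 181;  v_rel·d = (9)·(12) + (10)·(9) = 198
181·t² − 396·t + 81 = 0  ⇒  m = 198² − 181·81 = 24543
m = 24543 > 0,  v_rel·d = 198 > 0  ⇒  inside

inside=yes margin=24543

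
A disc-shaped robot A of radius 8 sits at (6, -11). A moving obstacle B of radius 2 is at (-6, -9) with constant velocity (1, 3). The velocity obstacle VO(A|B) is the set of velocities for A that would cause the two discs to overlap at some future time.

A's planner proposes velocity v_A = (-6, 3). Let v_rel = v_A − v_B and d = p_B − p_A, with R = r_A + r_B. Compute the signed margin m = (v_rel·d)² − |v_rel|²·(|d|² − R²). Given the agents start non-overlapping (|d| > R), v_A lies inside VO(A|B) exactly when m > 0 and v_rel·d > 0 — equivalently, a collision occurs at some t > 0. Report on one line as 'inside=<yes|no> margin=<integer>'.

d = (-12, 2),  |d|² = 148;  R = 8+2 = 10,  c = 148−10² = 48
v_rel = (-7, 0),  |v_rel|² = 49;  v_rel·d = (-7)·(-12) + (0)·(2) = 84
49·t² − 168·t + 48 = 0  ⇒  m = 84² − 49·48 = 4704
m = 4704 > 0,  v_rel·d = 84 > 0  ⇒  inside

inside=yes margin=4704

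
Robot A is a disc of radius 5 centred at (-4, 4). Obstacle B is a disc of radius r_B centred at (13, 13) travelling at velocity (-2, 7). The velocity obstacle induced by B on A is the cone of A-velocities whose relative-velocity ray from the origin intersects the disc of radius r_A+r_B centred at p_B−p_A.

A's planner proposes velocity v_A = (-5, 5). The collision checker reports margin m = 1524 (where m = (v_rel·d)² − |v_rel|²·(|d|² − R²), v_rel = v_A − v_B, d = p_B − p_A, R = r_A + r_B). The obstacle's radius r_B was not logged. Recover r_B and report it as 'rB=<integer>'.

m = 1524
d = (17, 9);  v_rel = (-3, -2),  |v_rel|² = 13
v_rel×d = (-3)·(9) − (-2)·(17) = 7
since m = R²·13 − 7²:  R² = (49 + 1524) / 13 = 121
R = √121 = 11  ⇒  r_B = 11 − 5 = 6

rB=6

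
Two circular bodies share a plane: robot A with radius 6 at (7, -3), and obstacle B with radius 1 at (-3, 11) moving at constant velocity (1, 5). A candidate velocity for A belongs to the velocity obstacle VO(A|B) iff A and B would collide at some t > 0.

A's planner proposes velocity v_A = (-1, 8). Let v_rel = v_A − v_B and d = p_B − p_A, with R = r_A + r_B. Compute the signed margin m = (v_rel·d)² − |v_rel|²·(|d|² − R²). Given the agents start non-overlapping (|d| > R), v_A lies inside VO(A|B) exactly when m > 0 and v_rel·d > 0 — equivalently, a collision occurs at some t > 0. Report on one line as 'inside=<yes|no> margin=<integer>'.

d = (-10, 14),  |d|² = 296;  R = 6+1 = 7,  c = 296−7² = 247
v_rel = (-2, 3),  |v_rel|² = 13;  v_rel·d = (-2)·(-10) + (3)·(14) = 62
13·t² − 124·t + 247 = 0  ⇒  m = 62² − 13·247 = 633
m = 633 > 0,  v_rel·d = 62 > 0  ⇒  inside

inside=yes margin=633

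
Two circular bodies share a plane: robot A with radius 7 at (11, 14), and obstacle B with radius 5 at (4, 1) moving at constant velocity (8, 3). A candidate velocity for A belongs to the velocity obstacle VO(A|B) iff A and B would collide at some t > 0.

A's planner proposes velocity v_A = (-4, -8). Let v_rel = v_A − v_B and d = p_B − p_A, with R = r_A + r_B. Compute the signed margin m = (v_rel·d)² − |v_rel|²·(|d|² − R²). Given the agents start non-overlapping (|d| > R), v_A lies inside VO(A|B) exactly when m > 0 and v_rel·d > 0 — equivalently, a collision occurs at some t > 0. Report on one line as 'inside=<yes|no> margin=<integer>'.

d = (-7, -13),  |d|² = 218;  R = 7+5 = 12,  c = 218−12² = 74
v_rel = (-12, -11),  |v_rel|² = 265;  v_rel·d = (-12)·(-7) + (-11)·(-13) = 227
265·t² − 454·t + 74 = 0  ⇒  m = 227² − 265·74 = 31919
m = 31919 > 0,  v_rel·d = 227 > 0  ⇒  inside

inside=yes margin=31919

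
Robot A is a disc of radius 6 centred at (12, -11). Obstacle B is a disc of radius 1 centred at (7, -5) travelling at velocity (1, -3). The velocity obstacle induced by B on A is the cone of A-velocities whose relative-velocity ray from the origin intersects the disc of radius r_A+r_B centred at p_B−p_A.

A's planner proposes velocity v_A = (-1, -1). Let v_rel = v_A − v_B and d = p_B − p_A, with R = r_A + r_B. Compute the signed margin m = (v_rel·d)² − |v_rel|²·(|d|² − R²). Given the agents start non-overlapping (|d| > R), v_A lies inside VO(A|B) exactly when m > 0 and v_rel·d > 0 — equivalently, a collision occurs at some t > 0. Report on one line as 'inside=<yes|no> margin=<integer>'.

d = (-5, 6),  |d|² = 61;  R = 6+1 = 7,  c = 61−7² = 12
v_rel = (-2, 2),  |v_rel|² = 8;  v_rel·d = (-2)·(-5) + (2)·(6) = 22
8·t² − 44·t + 12 = 0  ⇒  m = 22² − 8·12 = 388
m = 388 > 0,  v_rel·d = 22 > 0  ⇒  inside

inside=yes margin=388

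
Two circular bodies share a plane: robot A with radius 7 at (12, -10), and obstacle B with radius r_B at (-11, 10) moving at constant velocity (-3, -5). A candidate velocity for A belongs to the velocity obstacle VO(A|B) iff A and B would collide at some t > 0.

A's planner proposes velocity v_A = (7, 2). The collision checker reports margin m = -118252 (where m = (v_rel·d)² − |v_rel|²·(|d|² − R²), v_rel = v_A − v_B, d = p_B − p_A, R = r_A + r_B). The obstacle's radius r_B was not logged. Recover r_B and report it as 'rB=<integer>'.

m = -118252
d = (-23, 20);  v_rel = (10, 7),  |v_rel|² = 149
v_rel×d = (10)·(20) − (7)·(-23) = 361
since m = R²·149 − 361²:  R² = (130321 + -118252) / 149 = 81
R = √81 = 9  ⇒  r_B = 9 − 7 = 2

rB=2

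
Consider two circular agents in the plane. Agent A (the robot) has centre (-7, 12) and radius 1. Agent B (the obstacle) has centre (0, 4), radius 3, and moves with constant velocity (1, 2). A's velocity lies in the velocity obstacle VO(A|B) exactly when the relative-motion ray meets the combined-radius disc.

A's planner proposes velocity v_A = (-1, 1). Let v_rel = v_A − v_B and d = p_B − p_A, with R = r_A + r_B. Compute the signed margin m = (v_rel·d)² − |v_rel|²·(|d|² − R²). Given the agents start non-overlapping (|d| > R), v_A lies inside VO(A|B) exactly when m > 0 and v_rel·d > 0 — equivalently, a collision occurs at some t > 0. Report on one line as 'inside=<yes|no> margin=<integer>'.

d = (7, -8),  |d|² = 113;  R = 1+3 = 4,  c = 113−4² = 97
v_rel = (-2, -1),  |v_rel|² = 5;  v_rel·d = (-2)·(7) + (-1)·(-8) = -6
5·t² + 12·t + 97 = 0  ⇒  m = (-6)² − 5·97 = -449
m = -449 < 0,  v_rel·d = -6 < 0  ⇒  outside

inside=no margin=-449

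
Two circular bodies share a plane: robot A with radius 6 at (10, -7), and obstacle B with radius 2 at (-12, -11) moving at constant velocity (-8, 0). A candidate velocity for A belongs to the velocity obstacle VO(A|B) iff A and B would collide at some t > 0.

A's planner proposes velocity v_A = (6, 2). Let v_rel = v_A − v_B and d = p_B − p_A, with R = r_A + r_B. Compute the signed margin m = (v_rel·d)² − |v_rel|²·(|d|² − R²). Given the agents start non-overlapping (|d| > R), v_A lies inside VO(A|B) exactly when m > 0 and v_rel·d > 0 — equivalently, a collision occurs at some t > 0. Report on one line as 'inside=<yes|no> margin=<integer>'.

d = (-22, -4),  |d|² = 500;  R = 6+2 = 8,  c = 500−8² = 436
v_rel = (14, 2),  |v_rel|² = 200;  v_rel·d = (14)·(-22) + (2)·(-4) = -316
200·t² + 632·t + 436 = 0  ⇒  m = (-316)² − 200·436 = 12656
m = 12656 > 0,  v_rel·d = -316 < 0  ⇒  outside

inside=no margin=12656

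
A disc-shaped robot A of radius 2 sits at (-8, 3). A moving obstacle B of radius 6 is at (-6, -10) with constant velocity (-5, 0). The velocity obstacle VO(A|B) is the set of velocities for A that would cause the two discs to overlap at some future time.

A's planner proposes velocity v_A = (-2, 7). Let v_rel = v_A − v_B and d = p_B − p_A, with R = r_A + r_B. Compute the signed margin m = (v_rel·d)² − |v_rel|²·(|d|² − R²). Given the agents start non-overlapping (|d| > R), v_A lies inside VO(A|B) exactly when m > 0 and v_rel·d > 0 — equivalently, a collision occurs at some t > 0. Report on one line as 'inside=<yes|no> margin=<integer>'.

d = (2, -13),  |d|² = 173;  R = 2+6 = 8,  c = 173−8² = 109
v_rel = (3, 7),  |v_rel|² = 58;  v_rel·d = (3)·(2) + (7)·(-13) = -85
58·t² + 170·t + 109 = 0  ⇒  m = (-85)² − 58·109 = 903
m = 903 > 0,  v_rel·d = -85 < 0  ⇒  outside

inside=no margin=903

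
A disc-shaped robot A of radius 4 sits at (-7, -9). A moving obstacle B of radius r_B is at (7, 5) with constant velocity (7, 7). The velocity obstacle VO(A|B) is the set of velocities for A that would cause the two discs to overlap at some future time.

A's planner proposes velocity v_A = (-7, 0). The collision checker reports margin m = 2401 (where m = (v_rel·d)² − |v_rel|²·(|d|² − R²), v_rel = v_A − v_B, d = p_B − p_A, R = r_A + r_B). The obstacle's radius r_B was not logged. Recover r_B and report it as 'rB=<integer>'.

m = 2401
d = (14, 14);  v_rel = (-14, -7),  |v_rel|² = 245
v_rel×d = (-14)·(14) − (-7)·(14) = -98
since m = R²·245 − (-98)²:  R² = (9604 + 2401) / 245 = 49
R = √49 = 7  ⇒  r_B = 7 − 4 = 3

rB=3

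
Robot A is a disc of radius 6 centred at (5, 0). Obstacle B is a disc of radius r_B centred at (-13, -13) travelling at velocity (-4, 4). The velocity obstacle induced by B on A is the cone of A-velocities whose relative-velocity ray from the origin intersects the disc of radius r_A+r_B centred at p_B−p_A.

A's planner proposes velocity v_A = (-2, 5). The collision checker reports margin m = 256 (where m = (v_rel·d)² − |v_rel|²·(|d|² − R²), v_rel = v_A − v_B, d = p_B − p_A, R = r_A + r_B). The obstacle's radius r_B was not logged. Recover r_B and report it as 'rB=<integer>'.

m = 256
d = (-18, -13);  v_rel = (2, 1),  |v_rel|² = 5
v_rel×d = (2)·(-13) − (1)·(-18) = -8
since m = R²·5 − (-8)²:  R² = (64 + 256) / 5 = 64
R = √64 = 8  ⇒  r_B = 8 − 6 = 2

rB=2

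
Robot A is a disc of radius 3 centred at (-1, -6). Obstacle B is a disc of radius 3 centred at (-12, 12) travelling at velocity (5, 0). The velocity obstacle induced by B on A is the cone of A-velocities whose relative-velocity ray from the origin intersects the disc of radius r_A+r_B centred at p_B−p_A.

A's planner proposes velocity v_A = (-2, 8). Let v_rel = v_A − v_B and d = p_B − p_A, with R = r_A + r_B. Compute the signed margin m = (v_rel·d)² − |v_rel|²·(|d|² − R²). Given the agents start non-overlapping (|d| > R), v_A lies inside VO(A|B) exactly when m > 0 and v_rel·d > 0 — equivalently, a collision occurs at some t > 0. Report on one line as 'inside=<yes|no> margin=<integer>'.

d = (-11, 18),  |d|² = 445;  R = 3+3 = 6,  c = 445−6² = 409
v_rel = (-7, 8),  |v_rel|² = 113;  v_rel·d = (-7)·(-11) + (8)·(18) = 221
113·t² − 442·t + 409 = 0  ⇒  m = 221² − 113·409 = 2624
m = 2624 > 0,  v_rel·d = 221 > 0  ⇒  inside

inside=yes margin=2624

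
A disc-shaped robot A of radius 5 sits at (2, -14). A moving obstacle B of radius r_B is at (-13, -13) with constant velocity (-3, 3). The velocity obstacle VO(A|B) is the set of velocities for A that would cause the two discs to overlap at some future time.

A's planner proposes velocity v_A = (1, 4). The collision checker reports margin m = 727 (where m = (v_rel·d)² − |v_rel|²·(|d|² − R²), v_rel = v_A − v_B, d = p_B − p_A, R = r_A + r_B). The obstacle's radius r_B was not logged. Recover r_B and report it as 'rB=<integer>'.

m = 727
d = (-15, 1);  v_rel = (4, 1),  |v_rel|² = 17
v_rel×d = (4)·(1) − (1)·(-15) = 19
since m = R²·17 − 19²:  R² = (361 + 727) / 17 = 64
R = √64 = 8  ⇒  r_B = 8 − 5 = 3

rB=3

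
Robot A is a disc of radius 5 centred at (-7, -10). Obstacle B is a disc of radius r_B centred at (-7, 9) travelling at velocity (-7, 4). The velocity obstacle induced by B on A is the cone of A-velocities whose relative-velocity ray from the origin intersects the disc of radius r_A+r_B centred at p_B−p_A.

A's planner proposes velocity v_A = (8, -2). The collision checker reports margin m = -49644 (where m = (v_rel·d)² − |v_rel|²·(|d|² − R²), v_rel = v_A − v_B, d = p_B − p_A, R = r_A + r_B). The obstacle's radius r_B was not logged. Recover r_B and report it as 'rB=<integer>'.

m = -49644
d = (0, 19);  v_rel = (15, -6),  |v_rel|² = 261
v_rel×d = (15)·(19) − (-6)·(0) = 285
since m = R²·261 − 285²:  R² = (81225 + -49644) / 261 = 121
R = √121 = 11  ⇒  r_B = 11 − 5 = 6

rB=6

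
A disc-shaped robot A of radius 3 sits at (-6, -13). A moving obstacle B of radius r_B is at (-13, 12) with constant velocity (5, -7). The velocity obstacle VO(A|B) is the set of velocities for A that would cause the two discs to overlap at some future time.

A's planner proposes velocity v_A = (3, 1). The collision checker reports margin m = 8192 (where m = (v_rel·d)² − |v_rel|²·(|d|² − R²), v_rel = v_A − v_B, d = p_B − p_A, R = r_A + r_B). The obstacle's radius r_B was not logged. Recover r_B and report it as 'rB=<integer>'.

m = 8192
d = (-7, 25);  v_rel = (-2, 8),  |v_rel|² = 68
v_rel×d = (-2)·(25) − (8)·(-7) = 6
since m = R²·68 − 6²:  R² = (36 + 8192) / 68 = 121
R = √121 = 11  ⇒  r_B = 11 − 3 = 8

rB=8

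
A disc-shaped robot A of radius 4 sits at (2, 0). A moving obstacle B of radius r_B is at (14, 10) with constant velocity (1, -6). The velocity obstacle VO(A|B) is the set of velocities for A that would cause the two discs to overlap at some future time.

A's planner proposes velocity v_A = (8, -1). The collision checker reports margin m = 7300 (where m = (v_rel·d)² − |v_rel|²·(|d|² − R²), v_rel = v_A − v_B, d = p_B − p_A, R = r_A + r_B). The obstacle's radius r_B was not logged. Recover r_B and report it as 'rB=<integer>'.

m = 7300
d = (12, 10);  v_rel = (7, 5),  |v_rel|² = 74
v_rel×d = (7)·(10) − (5)·(12) = 10
since m = R²·74 − 10²:  R² = (100 + 7300) / 74 = 100
R = √100 = 10  ⇒  r_B = 10 − 4 = 6

rB=6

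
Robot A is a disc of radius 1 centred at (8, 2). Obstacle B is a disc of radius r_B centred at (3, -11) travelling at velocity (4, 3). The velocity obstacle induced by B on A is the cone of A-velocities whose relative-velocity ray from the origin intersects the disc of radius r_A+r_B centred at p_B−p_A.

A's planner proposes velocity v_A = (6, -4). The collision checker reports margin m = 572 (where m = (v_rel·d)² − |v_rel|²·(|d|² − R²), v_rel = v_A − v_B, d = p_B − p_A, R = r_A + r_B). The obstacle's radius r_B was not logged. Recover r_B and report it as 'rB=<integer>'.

m = 572
d = (-5, -13);  v_rel = (2, -7),  |v_rel|² = 53
v_rel×d = (2)·(-13) − (-7)·(-5) = -61
since m = R²·53 − (-61)²:  R² = (3721 + 572) / 53 = 81
R = √81 = 9  ⇒  r_B = 9 − 1 = 8

rB=8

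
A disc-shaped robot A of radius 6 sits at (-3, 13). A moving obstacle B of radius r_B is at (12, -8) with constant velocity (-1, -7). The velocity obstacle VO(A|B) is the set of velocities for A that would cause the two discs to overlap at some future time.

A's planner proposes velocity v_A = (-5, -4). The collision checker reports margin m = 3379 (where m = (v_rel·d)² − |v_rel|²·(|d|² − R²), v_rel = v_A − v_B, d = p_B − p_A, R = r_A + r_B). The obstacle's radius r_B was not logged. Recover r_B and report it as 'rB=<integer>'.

m = 3379
d = (15, -21);  v_rel = (-4, 3),  |v_rel|² = 25
v_rel×d = (-4)·(-21) − (3)·(15) = 39
since m = R²·25 − 39²:  R² = (1521 + 3379) / 25 = 196
R = √196 = 14  ⇒  r_B = 14 − 6 = 8

rB=8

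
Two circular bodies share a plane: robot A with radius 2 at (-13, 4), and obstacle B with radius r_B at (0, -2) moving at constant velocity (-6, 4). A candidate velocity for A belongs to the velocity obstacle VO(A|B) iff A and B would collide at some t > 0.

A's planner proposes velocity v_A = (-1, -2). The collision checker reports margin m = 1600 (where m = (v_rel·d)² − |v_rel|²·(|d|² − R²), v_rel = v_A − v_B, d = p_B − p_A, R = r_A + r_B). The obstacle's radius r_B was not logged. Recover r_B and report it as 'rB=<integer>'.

m = 1600
d = (13, -6);  v_rel = (5, -6),  |v_rel|² = 61
v_rel×d = (5)·(-6) − (-6)·(13) = 48
since m = R²·61 − 48²:  R² = (2304 + 1600) / 61 = 64
R = √64 = 8  ⇒  r_B = 8 − 2 = 6

rB=6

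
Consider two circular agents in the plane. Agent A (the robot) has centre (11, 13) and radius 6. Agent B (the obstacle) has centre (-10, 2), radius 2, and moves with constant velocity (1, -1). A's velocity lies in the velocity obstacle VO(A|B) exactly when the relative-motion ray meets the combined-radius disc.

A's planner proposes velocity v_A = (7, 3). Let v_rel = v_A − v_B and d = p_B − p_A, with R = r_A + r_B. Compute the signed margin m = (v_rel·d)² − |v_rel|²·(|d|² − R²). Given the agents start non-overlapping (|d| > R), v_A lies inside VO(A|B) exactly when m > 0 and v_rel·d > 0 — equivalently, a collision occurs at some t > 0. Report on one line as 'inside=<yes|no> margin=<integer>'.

d = (-21, -11),  |d|² = 562;  R = 6+2 = 8,  c = 562−8² = 498
v_rel = (6, 4),  |v_rel|² = 52;  v_rel·d = (6)·(-21) + (4)·(-11) = -170
52·t² + 340·t + 498 = 0  ⇒  m = (-170)² − 52·498 = 3004
m = 3004 > 0,  v_rel·d = -170 < 0  ⇒  outside

inside=no margin=3004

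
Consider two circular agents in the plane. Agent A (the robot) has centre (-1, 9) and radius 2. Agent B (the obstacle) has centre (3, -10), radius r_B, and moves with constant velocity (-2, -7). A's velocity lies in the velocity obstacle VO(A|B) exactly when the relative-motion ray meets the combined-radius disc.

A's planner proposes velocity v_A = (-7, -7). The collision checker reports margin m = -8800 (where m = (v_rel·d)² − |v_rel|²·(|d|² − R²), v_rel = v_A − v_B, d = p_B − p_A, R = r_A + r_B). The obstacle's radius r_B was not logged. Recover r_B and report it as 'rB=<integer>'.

m = -8800
d = (4, -19);  v_rel = (-5, 0),  |v_rel|² = 25
v_rel×d = (-5)·(-19) − (0)·(4) = 95
since m = R²·25 − 95²:  R² = (9025 + -8800) / 25 = 9
R = √9 = 3  ⇒  r_B = 3 − 2 = 1

rB=1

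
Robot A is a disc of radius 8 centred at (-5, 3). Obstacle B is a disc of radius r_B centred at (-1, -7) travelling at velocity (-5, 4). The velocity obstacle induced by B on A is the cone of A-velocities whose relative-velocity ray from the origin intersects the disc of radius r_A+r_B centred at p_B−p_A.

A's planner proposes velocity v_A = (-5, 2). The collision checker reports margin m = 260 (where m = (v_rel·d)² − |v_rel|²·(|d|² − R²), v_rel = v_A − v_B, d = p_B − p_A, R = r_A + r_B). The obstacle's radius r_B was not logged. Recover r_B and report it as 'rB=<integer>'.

m = 260
d = (4, -10);  v_rel = (0, -2),  |v_rel|² = 4
v_rel×d = (0)·(-10) − (-2)·(4) = 8
since m = R²·4 − 8²:  R² = (64 + 260) / 4 = 81
R = √81 = 9  ⇒  r_B = 9 − 8 = 1

rB=1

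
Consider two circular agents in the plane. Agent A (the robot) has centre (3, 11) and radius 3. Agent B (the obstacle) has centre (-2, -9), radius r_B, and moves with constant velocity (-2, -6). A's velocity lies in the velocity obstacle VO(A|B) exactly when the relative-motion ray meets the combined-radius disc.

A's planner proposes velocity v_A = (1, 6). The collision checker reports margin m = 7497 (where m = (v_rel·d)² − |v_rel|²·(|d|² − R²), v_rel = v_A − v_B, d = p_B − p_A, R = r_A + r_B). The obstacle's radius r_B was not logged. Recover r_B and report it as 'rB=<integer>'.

m = 7497
d = (-5, -20);  v_rel = (3, 12),  |v_rel|² = 153
v_rel×d = (3)·(-20) − (12)·(-5) = 0
since m = R²·153 − 0²:  R² = (0 + 7497) / 153 = 49
R = √49 = 7  ⇒  r_B = 7 − 3 = 4

rB=4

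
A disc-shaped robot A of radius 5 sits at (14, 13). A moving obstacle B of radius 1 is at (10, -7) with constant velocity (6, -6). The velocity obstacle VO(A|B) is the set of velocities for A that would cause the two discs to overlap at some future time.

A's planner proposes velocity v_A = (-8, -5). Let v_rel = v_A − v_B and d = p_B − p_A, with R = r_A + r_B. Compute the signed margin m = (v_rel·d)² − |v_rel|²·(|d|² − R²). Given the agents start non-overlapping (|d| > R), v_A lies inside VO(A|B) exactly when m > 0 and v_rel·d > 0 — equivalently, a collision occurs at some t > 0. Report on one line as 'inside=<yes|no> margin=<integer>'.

d = (-4, -20),  |d|² = 416;  R = 5+1 = 6,  c = 416−6² = 380
v_rel = (-14, 1),  |v_rel|² = 197;  v_rel·d = (-14)·(-4) + (1)·(-20) = 36
197·t² − 72·t + 380 = 0  ⇒  m = 36² − 197·380 = -73564
m = -73564 < 0,  v_rel·d = 36 > 0  ⇒  outside

inside=no margin=-73564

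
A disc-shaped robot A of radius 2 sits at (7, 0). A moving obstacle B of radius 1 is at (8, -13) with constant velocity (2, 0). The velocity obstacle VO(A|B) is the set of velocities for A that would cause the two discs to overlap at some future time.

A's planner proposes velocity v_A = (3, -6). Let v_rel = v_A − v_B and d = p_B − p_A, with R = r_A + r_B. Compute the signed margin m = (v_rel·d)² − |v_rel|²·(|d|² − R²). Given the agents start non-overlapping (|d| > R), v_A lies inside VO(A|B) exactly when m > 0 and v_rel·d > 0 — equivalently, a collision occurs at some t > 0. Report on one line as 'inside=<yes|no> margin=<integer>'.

d = (1, -13),  |d|² = 170;  R = 2+1 = 3,  c = 170−3² = 161
v_rel = (1, -6),  |v_rel|² = 37;  v_rel·d = (1)·(1) + (-6)·(-13) = 79
37·t² − 158·t + 161 = 0  ⇒  m = 79² − 37·161 = 284
m = 284 > 0,  v_rel·d = 79 > 0  ⇒  inside

inside=yes margin=284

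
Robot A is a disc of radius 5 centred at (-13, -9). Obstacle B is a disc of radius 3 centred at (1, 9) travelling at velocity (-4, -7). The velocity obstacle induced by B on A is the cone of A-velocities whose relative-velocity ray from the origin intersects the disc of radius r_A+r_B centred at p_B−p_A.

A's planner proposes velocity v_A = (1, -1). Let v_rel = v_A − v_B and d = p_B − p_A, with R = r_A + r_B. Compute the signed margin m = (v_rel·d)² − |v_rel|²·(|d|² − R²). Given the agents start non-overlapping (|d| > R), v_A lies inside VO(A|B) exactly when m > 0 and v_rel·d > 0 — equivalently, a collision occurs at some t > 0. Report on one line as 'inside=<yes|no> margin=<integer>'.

d = (14, 18),  |d|² = 520;  R = 5+3 = 8,  c = 520−8² = 456
v_rel = (5, 6),  |v_rel|² = 61;  v_rel·d = (5)·(14) + (6)·(18) = 178
61·t² − 356·t + 456 = 0  ⇒  m = 178² − 61·456 = 3868
m = 3868 > 0,  v_rel·d = 178 > 0  ⇒  inside

inside=yes margin=3868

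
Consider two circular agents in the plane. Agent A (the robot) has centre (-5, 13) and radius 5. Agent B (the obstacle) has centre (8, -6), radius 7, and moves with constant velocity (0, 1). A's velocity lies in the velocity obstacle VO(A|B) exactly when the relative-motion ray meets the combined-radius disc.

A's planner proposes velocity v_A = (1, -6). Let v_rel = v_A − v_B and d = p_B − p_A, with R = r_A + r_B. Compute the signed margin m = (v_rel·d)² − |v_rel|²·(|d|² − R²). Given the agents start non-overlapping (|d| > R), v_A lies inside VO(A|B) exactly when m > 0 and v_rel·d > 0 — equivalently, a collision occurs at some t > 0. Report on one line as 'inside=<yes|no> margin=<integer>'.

d = (13, -19),  |d|² = 530;  R = 5+7 = 12,  c = 530−12² = 386
v_rel = (1, -7),  |v_rel|² = 50;  v_rel·d = (1)·(13) + (-7)·(-19) = 146
50·t² − 292·t + 386 = 0  ⇒  m = 146² − 50·386 = 2016
m = 2016 > 0,  v_rel·d = 146 > 0  ⇒  inside

inside=yes margin=2016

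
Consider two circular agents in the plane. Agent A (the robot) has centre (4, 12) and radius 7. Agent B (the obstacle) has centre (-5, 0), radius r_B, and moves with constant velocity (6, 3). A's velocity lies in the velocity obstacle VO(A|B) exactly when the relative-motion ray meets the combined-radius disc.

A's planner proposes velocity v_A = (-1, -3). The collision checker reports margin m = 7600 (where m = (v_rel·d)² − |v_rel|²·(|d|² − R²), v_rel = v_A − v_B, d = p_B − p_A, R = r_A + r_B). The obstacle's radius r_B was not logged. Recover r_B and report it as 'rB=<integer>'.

m = 7600
d = (-9, -12);  v_rel = (-7, -6),  |v_rel|² = 85
v_rel×d = (-7)·(-12) − (-6)·(-9) = 30
since m = R²·85 − 30²:  R² = (900 + 7600) / 85 = 100
R = √100 = 10  ⇒  r_B = 10 − 7 = 3

rB=3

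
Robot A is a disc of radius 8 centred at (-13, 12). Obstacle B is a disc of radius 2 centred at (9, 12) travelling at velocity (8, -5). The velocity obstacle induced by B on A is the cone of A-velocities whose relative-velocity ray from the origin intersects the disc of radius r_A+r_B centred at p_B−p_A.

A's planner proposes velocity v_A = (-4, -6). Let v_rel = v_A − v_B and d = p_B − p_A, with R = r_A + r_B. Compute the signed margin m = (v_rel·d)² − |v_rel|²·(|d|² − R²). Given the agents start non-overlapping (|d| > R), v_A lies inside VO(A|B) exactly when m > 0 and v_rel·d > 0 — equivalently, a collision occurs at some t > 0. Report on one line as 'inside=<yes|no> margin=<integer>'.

d = (22, 0),  |d|² = 484;  R = 8+2 = 10,  c = 484−10² = 384
v_rel = (-12, -1),  |v_rel|² = 145;  v_rel·d = (-12)·(22) + (-1)·(0) = -264
145·t² + 528·t + 384 = 0  ⇒  m = (-264)² − 145·384 = 14016
m = 14016 > 0,  v_rel·d = -264 < 0  ⇒  outside

inside=no margin=14016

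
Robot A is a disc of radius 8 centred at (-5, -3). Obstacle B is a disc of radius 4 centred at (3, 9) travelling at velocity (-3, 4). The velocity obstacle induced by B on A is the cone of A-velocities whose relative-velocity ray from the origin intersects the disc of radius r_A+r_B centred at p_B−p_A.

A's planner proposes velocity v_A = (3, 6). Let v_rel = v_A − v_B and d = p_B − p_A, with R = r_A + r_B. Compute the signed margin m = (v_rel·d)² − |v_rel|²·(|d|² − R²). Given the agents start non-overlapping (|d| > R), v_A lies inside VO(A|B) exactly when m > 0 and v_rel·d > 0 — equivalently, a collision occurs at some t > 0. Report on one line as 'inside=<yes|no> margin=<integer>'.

d = (8, 12),  |d|² = 208;  R = 8+4 = 12,  c = 208−12² = 64
v_rel = (6, 2),  |v_rel|² = 40;  v_rel·d = (6)·(8) + (2)·(12) = 72
40·t² − 144·t + 64 = 0  ⇒  m = 72² − 40·64 = 2624
m = 2624 > 0,  v_rel·d = 72 > 0  ⇒  inside

inside=yes margin=2624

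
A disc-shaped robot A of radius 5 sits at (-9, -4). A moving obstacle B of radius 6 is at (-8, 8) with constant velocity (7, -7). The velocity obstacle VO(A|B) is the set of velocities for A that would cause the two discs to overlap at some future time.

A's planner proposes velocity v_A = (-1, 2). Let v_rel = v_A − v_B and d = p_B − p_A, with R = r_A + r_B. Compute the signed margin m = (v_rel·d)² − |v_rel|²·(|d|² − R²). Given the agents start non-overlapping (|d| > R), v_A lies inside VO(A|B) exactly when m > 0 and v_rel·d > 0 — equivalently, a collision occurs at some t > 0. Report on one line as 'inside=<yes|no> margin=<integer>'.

d = (1, 12),  |d|² = 145;  R = 5+6 = 11,  c = 145−11² = 24
v_rel = (-8, 9),  |v_rel|² = 145;  v_rel·d = (-8)·(1) + (9)·(12) = 100
145·t² − 200·t + 24 = 0  ⇒  m = 100² − 145·24 = 6520
m = 6520 > 0,  v_rel·d = 100 > 0  ⇒  inside

inside=yes margin=6520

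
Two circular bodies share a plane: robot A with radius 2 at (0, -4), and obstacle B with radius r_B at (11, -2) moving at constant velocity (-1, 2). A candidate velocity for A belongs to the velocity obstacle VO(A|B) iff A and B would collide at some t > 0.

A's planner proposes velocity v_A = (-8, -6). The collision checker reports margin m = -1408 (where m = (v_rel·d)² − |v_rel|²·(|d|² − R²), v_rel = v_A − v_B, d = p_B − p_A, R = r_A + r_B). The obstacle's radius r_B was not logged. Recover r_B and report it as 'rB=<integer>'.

m = -1408
d = (11, 2);  v_rel = (-7, -8),  |v_rel|² = 113
v_rel×d = (-7)·(2) − (-8)·(11) = 74
since m = R²·113 − 74²:  R² = (5476 + -1408) / 113 = 36
R = √36 = 6  ⇒  r_B = 6 − 2 = 4

rB=4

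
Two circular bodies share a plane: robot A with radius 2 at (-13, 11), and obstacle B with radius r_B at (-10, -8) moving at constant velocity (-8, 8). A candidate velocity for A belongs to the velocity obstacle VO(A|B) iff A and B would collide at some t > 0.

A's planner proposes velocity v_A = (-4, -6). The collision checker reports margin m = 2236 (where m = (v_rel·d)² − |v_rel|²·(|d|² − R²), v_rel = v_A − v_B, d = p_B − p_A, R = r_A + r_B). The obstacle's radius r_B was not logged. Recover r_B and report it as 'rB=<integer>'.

m = 2236
d = (3, -19);  v_rel = (4, -14),  |v_rel|² = 212
v_rel×d = (4)·(-19) − (-14)·(3) = -34
since m = R²·212 − (-34)²:  R² = (1156 + 2236) / 212 = 16
R = √16 = 4  ⇒  r_B = 4 − 2 = 2

rB=2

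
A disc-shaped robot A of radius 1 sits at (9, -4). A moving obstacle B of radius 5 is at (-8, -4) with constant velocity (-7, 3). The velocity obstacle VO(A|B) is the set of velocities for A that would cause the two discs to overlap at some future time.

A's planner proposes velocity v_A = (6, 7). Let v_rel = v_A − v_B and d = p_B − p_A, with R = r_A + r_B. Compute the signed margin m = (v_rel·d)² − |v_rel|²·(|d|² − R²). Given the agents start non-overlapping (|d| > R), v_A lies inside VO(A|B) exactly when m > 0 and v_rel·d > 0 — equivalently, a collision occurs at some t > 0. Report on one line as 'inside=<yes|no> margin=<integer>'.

d = (-17, 0),  |d|² = 289;  R = 1+5 = 6,  c = 289−6² = 253
v_rel = (13, 4),  |v_rel|² = 185;  v_rel·d = (13)·(-17) + (4)·(0) = -221
185·t² + 442·t + 253 = 0  ⇒  m = (-221)² − 185·253 = 2036
m = 2036 > 0,  v_rel·d = -221 < 0  ⇒  outside

inside=no margin=2036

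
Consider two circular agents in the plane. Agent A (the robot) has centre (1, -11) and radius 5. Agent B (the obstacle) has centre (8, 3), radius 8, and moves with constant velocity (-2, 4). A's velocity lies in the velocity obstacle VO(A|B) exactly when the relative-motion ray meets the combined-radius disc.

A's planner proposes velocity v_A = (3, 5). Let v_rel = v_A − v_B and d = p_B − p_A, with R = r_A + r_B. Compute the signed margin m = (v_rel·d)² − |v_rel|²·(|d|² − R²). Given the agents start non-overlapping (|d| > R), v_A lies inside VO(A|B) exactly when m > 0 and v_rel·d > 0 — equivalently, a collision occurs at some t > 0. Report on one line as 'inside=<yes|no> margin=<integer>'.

d = (7, 14),  |d|² = 245;  R = 5+8 = 13,  c = 245−13² = 76
v_rel = (5, 1),  |v_rel|² = 26;  v_rel·d = (5)·(7) + (1)·(14) = 49
26·t² − 98·t + 76 = 0  ⇒  m = 49² − 26·76 = 425
m = 425 > 0,  v_rel·d = 49 > 0  ⇒  inside

inside=yes margin=425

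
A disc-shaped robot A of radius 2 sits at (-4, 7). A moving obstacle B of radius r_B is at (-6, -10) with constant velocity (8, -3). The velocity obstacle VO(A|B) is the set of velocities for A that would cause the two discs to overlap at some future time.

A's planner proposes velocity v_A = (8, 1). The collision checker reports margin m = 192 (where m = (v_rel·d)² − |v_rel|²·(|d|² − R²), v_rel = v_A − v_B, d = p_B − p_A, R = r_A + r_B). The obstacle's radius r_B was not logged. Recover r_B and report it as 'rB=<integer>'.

m = 192
d = (-2, -17);  v_rel = (0, 4),  |v_rel|² = 16
v_rel×d = (0)·(-17) − (4)·(-2) = 8
since m = R²·16 − 8²:  R² = (64 + 192) / 16 = 16
R = √16 = 4  ⇒  r_B = 4 − 2 = 2

rB=2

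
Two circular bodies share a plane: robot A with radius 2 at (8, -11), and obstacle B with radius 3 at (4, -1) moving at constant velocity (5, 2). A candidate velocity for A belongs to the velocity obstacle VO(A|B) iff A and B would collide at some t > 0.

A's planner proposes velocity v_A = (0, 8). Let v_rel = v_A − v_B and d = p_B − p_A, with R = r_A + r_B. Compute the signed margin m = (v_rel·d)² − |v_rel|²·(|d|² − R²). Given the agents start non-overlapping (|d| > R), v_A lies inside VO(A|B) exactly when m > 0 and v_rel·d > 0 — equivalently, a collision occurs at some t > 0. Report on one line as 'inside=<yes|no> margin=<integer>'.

d = (-4, 10),  |d|² = 116;  R = 2+3 = 5,  c = 116−5² = 91
v_rel = (-5, 6),  |v_rel|² = 61;  v_rel·d = (-5)·(-4) + (6)·(10) = 80
61·t² − 160·t + 91 = 0  ⇒  m = 80² − 61·91 = 849
m = 849 > 0,  v_rel·d = 80 > 0  ⇒  inside

inside=yes margin=849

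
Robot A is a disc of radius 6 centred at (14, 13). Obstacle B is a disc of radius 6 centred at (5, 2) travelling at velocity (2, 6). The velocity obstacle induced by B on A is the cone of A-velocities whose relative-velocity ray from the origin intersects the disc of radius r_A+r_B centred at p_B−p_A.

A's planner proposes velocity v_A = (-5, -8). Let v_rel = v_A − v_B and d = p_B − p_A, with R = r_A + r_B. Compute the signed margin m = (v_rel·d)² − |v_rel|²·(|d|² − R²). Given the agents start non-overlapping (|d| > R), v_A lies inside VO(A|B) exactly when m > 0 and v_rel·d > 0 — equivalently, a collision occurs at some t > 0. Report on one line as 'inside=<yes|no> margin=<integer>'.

d = (-9, -11),  |d|² = 202;  R = 6+6 = 12,  c = 202−12² = 58
v_rel = (-7, -14),  |v_rel|² = 245;  v_rel·d = (-7)·(-9) + (-14)·(-11) = 217
245·t² − 434·t + 58 = 0  ⇒  m = 217² − 245·58 = 32879
m = 32879 > 0,  v_rel·d = 217 > 0  ⇒  inside

inside=yes margin=32879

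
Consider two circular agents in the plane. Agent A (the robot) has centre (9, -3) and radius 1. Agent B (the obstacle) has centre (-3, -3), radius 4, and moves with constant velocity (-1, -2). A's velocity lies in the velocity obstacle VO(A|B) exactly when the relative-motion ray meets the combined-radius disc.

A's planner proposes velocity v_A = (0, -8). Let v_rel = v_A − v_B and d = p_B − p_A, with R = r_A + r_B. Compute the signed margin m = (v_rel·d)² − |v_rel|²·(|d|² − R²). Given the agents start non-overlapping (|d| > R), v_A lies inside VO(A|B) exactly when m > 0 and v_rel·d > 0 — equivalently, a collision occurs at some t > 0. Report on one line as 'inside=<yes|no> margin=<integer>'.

d = (-12, 0),  |d|² = 144;  R = 1+4 = 5,  c = 144−5² = 119
v_rel = (1, -6),  |v_rel|² = 37;  v_rel·d = (1)·(-12) + (-6)·(0) = -12
37·t² + 24·t + 119 = 0  ⇒  m = (-12)² − 37·119 = -4259
m = -4259 < 0,  v_rel·d = -12 < 0  ⇒  outside

inside=no margin=-4259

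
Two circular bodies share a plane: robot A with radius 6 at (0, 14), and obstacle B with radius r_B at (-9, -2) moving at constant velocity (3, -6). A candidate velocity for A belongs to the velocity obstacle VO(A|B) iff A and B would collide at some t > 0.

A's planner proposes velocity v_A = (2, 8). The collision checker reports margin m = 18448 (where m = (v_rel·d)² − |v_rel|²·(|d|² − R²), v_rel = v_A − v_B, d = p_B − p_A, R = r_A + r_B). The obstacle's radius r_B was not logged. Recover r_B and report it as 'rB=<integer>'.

m = 18448
d = (-9, -16);  v_rel = (-1, 14),  |v_rel|² = 197
v_rel×d = (-1)·(-16) − (14)·(-9) = 142
since m = R²·197 − 142²:  R² = (20164 + 18448) / 197 = 196
R = √196 = 14  ⇒  r_B = 14 − 6 = 8

rB=8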